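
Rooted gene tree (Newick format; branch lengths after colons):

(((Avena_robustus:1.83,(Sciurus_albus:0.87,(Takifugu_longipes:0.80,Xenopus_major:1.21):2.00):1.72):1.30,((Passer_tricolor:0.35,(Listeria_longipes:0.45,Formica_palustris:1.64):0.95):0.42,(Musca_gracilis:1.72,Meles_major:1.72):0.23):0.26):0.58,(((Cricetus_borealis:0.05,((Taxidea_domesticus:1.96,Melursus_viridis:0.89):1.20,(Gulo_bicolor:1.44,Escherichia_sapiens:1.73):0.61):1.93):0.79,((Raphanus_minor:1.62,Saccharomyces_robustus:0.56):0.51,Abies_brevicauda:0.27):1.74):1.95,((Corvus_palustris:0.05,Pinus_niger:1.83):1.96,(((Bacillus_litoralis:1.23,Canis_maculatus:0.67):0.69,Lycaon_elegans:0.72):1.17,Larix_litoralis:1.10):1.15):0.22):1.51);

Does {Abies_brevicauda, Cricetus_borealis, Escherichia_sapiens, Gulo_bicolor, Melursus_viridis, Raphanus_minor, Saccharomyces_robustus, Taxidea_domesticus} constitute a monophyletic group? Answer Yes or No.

The most recent common ancestor of these taxa subtends ((Cricetus_borealis,((Taxidea_domesticus,Melursus_viridis),(Gulo_bicolor,Escherichia_sapiens))),((Raphanus_minor,Saccharomyces_robustus),Abies_brevicauda)).
That clade has exactly 8 tips — every listed taxon and nothing else — so the group is monophyletic.

Yes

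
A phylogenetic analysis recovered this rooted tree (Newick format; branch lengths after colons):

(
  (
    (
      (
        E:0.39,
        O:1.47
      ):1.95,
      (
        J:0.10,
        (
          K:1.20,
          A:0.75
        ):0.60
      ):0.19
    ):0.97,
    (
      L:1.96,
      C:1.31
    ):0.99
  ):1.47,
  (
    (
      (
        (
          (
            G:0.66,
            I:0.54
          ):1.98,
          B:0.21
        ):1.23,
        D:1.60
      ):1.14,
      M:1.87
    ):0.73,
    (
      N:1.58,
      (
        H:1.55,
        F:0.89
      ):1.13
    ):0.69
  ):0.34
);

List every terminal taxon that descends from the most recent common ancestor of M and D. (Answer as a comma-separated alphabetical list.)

B, D, G, I, M

Tracing M: it sits inside ((((G,I),B),D),M).
Tracing D: it sits inside (((G,I),B),D).
The smallest clade enclosing both is ((((G,I),B),D),M); the answer is its 5 terminal taxa in alphabetical order.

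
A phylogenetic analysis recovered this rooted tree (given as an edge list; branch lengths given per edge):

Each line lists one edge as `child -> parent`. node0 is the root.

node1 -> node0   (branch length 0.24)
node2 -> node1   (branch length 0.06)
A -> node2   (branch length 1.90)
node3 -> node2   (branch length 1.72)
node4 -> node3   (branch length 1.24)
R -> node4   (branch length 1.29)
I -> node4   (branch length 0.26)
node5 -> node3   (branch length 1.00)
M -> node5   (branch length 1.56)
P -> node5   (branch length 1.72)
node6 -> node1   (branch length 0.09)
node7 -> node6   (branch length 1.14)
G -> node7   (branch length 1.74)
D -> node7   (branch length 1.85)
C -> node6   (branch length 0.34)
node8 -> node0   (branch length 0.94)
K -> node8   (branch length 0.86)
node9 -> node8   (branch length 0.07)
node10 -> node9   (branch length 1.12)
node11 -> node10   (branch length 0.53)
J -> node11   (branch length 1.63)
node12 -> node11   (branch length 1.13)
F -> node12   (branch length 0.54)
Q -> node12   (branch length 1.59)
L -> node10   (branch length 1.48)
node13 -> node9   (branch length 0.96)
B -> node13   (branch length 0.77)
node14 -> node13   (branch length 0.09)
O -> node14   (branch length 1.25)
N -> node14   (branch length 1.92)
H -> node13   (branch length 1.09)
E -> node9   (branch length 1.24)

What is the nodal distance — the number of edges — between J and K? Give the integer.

5

The MRCA of J and K is the node subtending (K,(((J,(F,Q)),L),(B,(O,N),H),E)).
From J up to that node: 4 branches. From K up to the same node: 1 branch. Total: 4 + 1 = 5.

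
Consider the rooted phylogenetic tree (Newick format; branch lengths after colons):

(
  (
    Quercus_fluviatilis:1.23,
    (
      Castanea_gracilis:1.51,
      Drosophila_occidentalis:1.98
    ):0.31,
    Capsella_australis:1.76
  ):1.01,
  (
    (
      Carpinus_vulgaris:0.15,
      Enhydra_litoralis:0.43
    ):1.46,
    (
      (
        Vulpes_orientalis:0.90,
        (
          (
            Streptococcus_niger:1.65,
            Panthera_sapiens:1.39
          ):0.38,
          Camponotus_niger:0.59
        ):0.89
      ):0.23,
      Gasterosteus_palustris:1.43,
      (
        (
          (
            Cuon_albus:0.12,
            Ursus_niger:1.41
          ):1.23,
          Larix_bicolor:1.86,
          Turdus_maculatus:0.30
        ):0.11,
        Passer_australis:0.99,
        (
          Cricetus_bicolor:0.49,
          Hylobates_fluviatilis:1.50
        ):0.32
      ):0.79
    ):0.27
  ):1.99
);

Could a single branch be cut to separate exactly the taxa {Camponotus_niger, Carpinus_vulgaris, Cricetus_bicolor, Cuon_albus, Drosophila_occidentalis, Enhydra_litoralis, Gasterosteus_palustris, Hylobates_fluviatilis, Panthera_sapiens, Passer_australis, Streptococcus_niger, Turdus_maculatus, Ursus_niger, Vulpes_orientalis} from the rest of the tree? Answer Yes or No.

No

The MRCA of the listed taxa is the root, so the smallest clade containing them is the whole tree.
That clade also contains Capsella_australis, Castanea_gracilis, Larix_bicolor, Quercus_fluviatilis, which are not in the proposed group, so the group is not monophyletic.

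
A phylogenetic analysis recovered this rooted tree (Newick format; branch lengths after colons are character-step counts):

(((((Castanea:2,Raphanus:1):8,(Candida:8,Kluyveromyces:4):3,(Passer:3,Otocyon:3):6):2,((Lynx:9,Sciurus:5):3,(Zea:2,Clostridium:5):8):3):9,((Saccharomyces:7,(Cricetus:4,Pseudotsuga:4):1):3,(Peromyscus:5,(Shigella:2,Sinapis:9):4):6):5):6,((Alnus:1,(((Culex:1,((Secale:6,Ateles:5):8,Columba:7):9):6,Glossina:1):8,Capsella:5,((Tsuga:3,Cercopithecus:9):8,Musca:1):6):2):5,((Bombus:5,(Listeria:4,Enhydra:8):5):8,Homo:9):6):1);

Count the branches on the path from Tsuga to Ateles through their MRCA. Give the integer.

8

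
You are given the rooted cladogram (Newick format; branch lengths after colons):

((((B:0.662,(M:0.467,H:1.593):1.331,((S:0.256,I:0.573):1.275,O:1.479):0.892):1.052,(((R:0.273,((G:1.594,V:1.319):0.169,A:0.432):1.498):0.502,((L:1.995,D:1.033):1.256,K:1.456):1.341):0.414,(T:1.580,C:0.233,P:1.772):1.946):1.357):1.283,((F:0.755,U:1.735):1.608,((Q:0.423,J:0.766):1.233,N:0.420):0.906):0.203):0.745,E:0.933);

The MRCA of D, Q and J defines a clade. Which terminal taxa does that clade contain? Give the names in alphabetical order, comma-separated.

A, B, C, D, F, G, H, I, J, K, L, M, N, O, P, Q, R, S, T, U, V

Tracing D: it sits inside (L,D).
Tracing Q: it sits inside (Q,J).
Tracing J: it sits inside (Q,J).
The smallest clade enclosing all 3 is (((B,(M,H),((S,I),O)),(((R,((G,V),A)),((L,D),K)),(T,C,P))),((F,U),((Q,J),N))); the answer is its 21 terminal taxa in alphabetical order.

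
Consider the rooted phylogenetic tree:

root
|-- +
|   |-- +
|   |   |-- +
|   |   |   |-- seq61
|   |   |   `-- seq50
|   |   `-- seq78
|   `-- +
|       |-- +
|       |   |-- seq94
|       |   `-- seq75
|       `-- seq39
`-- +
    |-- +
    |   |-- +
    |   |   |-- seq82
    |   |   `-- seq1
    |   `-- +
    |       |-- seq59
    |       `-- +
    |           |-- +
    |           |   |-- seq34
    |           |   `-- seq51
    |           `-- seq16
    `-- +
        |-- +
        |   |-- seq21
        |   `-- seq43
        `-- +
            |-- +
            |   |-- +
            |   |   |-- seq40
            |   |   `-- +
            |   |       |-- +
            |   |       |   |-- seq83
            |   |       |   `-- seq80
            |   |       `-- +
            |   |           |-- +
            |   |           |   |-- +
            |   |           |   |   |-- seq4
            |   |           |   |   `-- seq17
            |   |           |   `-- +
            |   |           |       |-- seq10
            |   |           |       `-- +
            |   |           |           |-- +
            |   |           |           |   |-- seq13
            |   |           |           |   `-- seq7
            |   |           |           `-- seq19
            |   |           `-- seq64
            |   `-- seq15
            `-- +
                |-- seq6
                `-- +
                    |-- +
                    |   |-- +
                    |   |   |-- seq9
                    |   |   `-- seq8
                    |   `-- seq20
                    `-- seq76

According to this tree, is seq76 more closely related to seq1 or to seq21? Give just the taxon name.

The MRCA of seq76 and seq21 subtends ((seq21,seq43),(((seq40,((seq83,seq80),(((seq4,seq17),(seq10,((seq13,seq7),seq19))),seq64))),seq15),(seq6,(((seq9,seq8),seq20),seq76)))) (18 taxa).
The MRCA of seq76 and seq1 subtends (((seq82,seq1),(seq59,((seq34,seq51),seq16))),((seq21,seq43),(((seq40,((seq83,seq80),(((seq4,seq17),(seq10,((seq13,seq7),seq19))),seq64))),seq15),(seq6,(((seq9,seq8),seq20),seq76))))) (24 taxa).
The first is nested inside the second, so seq76 shares a more recent common ancestor with seq21.

seq21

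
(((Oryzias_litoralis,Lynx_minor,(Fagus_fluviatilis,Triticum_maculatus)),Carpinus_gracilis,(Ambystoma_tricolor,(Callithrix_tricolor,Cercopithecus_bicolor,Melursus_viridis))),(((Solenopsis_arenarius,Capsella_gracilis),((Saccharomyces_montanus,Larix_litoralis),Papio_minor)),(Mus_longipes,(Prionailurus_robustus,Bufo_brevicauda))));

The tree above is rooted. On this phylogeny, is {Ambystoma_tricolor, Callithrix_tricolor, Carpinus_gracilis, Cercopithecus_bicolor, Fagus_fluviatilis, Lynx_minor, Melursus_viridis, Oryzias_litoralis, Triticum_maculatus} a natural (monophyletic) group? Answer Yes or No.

The most recent common ancestor of these taxa subtends ((Oryzias_litoralis,Lynx_minor,(Fagus_fluviatilis,Triticum_maculatus)),Carpinus_gracilis,(Ambystoma_tricolor,(Callithrix_tricolor,Cercopithecus_bicolor,Melursus_viridis))).
That clade has exactly 9 tips — every listed taxon and nothing else — so the group is monophyletic.

Yes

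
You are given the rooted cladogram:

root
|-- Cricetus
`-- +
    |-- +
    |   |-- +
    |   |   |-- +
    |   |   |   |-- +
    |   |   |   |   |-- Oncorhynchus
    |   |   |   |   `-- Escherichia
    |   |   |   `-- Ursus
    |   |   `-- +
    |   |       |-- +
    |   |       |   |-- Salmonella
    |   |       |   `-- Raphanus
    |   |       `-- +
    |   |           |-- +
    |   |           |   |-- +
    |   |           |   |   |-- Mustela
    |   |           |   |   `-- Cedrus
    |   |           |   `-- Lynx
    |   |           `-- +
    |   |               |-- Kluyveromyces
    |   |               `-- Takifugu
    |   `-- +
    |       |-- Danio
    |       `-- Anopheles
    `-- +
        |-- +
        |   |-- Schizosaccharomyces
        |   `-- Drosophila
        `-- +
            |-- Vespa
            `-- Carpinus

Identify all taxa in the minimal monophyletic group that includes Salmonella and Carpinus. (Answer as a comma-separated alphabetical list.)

Anopheles, Carpinus, Cedrus, Danio, Drosophila, Escherichia, Kluyveromyces, Lynx, Mustela, Oncorhynchus, Raphanus, Salmonella, Schizosaccharomyces, Takifugu, Ursus, Vespa

Tracing Salmonella: it sits inside (Salmonella,Raphanus).
Tracing Carpinus: it sits inside (Vespa,Carpinus).
The smallest clade enclosing both is (((((Oncorhynchus,Escherichia),Ursus),((Salmonella,Raphanus),(((Mustela,Cedrus),Lynx),(Kluyveromyces,Takifugu)))),(Danio,Anopheles)),((Schizosaccharomyces,Drosophila),(Vespa,Carpinus))); the answer is its 16 terminal taxa in alphabetical order.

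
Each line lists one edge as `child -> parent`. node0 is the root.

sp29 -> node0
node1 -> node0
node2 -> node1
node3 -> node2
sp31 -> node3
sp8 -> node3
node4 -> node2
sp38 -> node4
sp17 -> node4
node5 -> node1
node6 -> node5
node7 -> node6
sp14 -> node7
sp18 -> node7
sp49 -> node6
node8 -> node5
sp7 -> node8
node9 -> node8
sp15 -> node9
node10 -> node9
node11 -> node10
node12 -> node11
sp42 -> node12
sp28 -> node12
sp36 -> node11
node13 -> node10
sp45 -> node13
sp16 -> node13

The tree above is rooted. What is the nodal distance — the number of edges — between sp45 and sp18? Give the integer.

The MRCA of sp45 and sp18 is the node subtending (((sp14,sp18),sp49),(sp7,(sp15,(((sp42,sp28),sp36),(sp45,sp16))))).
From sp45 up to that node: 5 branches. From sp18 up to the same node: 3 branches. Total: 5 + 3 = 8.

8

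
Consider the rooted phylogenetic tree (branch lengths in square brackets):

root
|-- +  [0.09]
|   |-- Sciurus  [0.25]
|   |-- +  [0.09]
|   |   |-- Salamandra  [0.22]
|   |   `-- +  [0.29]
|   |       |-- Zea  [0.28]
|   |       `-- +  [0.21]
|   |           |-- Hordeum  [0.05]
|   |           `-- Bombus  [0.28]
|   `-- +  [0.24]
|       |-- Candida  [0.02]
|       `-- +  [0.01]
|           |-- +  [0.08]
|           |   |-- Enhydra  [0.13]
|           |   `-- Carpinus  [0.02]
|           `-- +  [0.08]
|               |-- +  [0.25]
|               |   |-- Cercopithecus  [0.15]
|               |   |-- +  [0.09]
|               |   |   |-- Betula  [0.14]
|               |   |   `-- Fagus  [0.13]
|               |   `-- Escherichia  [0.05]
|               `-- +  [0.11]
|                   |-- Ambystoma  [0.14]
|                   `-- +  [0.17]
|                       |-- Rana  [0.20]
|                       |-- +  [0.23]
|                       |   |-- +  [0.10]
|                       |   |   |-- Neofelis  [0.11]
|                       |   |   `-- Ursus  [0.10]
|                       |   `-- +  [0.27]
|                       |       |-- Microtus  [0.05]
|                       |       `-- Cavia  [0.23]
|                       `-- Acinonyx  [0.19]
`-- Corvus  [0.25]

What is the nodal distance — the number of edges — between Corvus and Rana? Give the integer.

8

The MRCA of Corvus and Rana is the root of the tree.
From Corvus up to that node: 1 branch. From Rana up to the same node: 7 branches. Total: 1 + 7 = 8.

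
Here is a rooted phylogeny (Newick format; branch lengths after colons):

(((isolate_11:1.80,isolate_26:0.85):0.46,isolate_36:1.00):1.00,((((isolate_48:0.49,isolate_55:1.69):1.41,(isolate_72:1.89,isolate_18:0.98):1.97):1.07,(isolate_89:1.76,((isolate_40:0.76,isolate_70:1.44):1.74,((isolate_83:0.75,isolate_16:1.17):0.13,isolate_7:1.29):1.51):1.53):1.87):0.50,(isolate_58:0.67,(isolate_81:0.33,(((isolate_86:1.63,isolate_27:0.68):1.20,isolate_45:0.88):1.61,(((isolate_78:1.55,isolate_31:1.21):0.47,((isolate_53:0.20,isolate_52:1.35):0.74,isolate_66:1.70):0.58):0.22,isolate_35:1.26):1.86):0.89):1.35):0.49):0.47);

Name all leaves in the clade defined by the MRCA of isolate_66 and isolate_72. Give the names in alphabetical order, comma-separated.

Tracing isolate_66: it sits inside ((isolate_53,isolate_52),isolate_66).
Tracing isolate_72: it sits inside (isolate_72,isolate_18).
The smallest clade enclosing both is ((((isolate_48,isolate_55),(isolate_72,isolate_18)),(isolate_89,((isolate_40,isolate_70),((isolate_83,isolate_16),isolate_7)))),(isolate_58,(isolate_81,(((isolate_86,isolate_27),isolate_45),(((isolate_78,isolate_31),((isolate_53,isolate_52),isolate_66)),isolate_35))))); the answer is its 21 terminal taxa in alphabetical order.

isolate_16, isolate_18, isolate_27, isolate_31, isolate_35, isolate_40, isolate_45, isolate_48, isolate_52, isolate_53, isolate_55, isolate_58, isolate_66, isolate_7, isolate_70, isolate_72, isolate_78, isolate_81, isolate_83, isolate_86, isolate_89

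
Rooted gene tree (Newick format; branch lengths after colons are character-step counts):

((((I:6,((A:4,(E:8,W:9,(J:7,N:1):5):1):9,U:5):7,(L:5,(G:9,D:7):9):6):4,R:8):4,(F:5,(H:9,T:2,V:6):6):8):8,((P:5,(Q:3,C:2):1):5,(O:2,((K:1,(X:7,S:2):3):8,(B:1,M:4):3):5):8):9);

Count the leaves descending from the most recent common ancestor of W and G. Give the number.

10

The MRCA of W and G is the node subtending (I,((A,(E,W,(J,N))),U),(L,(G,D))).
That clade contains 10 terminal taxa: A, D, E, G, I, J, L, N, U, W.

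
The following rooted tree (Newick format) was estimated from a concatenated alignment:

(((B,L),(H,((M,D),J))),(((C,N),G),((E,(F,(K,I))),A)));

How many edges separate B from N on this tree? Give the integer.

7

The MRCA of B and N is the root of the tree.
From B up to that node: 3 branches. From N up to the same node: 4 branches. Total: 3 + 4 = 7.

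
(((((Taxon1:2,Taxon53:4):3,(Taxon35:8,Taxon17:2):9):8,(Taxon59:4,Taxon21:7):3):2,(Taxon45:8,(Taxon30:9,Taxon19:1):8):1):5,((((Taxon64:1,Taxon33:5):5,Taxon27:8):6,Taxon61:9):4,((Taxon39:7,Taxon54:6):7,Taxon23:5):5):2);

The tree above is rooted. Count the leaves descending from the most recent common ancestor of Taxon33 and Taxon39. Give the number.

7

The MRCA of Taxon33 and Taxon39 is the node subtending ((((Taxon64,Taxon33),Taxon27),Taxon61),((Taxon39,Taxon54),Taxon23)).
That clade contains 7 terminal taxa: Taxon23, Taxon27, Taxon33, Taxon39, Taxon54, Taxon61, Taxon64.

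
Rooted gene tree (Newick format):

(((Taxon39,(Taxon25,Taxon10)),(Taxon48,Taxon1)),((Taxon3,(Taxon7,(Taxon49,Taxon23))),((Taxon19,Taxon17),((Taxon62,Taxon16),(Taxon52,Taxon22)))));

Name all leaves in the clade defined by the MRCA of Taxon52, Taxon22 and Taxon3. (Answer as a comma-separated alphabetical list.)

Taxon16, Taxon17, Taxon19, Taxon22, Taxon23, Taxon3, Taxon49, Taxon52, Taxon62, Taxon7

Tracing Taxon52: it sits inside (Taxon52,Taxon22).
Tracing Taxon22: it sits inside (Taxon52,Taxon22).
Tracing Taxon3: it sits inside (Taxon3,(Taxon7,(Taxon49,Taxon23))).
The smallest clade enclosing all 3 is ((Taxon3,(Taxon7,(Taxon49,Taxon23))),((Taxon19,Taxon17),((Taxon62,Taxon16),(Taxon52,Taxon22)))); the answer is its 10 terminal taxa in alphabetical order.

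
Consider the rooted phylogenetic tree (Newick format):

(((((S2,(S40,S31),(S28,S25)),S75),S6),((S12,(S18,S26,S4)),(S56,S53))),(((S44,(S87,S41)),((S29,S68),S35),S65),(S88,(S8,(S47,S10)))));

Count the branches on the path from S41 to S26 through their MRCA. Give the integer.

10

The MRCA of S41 and S26 is the root of the tree.
From S41 up to that node: 5 branches. From S26 up to the same node: 5 branches. Total: 5 + 5 = 10.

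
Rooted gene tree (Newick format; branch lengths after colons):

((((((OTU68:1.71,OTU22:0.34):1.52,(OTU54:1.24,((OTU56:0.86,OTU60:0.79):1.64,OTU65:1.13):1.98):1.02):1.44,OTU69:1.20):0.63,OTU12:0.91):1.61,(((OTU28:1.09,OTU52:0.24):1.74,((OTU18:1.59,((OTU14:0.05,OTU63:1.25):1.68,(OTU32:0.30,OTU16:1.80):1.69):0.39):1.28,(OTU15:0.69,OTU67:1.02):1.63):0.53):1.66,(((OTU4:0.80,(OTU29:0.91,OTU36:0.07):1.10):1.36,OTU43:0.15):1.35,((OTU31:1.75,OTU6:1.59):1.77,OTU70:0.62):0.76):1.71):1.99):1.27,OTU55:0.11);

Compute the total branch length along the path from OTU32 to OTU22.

The path runs OTU32 → … → MRCA → … → OTU22; the MRCA is the node subtending (((((OTU68,OTU22),(OTU54,((OTU56,OTU60),OTU65))),OTU69),OTU12),(((OTU28,OTU52),((OTU18,((OTU14,OTU63),(OTU32,OTU16))),(OTU15,OTU67))),(((OTU4,(OTU29,OTU36)),OTU43),((OTU31,OTU6),OTU70)))).
Branch lengths along that path: 0.30 + 1.69 + 0.39 + 1.28 + 0.53 + 1.66 + 1.99 + 1.61 + 0.63 + 1.44 + 1.52 + 0.34 = 13.38.

13.38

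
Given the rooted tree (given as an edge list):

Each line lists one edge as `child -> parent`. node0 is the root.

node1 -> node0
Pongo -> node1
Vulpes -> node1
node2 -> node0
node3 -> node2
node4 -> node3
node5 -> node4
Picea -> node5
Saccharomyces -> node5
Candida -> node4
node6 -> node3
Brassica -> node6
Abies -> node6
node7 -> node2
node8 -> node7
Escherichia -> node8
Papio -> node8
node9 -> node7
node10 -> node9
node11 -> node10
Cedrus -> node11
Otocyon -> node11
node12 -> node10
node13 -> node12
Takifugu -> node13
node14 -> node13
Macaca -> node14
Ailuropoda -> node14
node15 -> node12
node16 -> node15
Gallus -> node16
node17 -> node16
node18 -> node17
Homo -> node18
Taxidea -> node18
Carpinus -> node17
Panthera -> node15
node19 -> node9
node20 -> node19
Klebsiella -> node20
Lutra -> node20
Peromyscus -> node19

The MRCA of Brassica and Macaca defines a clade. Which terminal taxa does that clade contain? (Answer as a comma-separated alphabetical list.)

Tracing Brassica: it sits inside (Brassica,Abies).
Tracing Macaca: it sits inside (Macaca,Ailuropoda).
The smallest clade enclosing both is ((((Picea,Saccharomyces),Candida),(Brassica,Abies)),((Escherichia,Papio),(((Cedrus,Otocyon),((Takifugu,(Macaca,Ailuropoda)),((Gallus,((Homo,Taxidea),Carpinus)),Panthera))),((Klebsiella,Lutra),Peromyscus)))); the answer is its 20 terminal taxa in alphabetical order.

Abies, Ailuropoda, Brassica, Candida, Carpinus, Cedrus, Escherichia, Gallus, Homo, Klebsiella, Lutra, Macaca, Otocyon, Panthera, Papio, Peromyscus, Picea, Saccharomyces, Takifugu, Taxidea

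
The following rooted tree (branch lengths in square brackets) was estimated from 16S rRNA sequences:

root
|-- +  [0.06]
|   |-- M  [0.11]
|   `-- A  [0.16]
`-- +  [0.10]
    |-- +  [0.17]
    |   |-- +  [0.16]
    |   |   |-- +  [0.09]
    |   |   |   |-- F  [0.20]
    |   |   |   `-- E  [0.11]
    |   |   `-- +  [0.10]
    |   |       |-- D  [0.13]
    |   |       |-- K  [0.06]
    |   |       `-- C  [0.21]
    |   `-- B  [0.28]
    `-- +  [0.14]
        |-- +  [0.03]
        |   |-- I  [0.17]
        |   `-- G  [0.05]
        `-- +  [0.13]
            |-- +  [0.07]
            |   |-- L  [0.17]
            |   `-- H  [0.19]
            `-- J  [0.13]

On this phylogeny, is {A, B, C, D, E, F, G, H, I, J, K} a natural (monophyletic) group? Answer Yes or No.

The MRCA of the listed taxa is the root, so the smallest clade containing them is the whole tree.
That clade also contains L, M, which are not in the proposed group, so the group is not monophyletic.

No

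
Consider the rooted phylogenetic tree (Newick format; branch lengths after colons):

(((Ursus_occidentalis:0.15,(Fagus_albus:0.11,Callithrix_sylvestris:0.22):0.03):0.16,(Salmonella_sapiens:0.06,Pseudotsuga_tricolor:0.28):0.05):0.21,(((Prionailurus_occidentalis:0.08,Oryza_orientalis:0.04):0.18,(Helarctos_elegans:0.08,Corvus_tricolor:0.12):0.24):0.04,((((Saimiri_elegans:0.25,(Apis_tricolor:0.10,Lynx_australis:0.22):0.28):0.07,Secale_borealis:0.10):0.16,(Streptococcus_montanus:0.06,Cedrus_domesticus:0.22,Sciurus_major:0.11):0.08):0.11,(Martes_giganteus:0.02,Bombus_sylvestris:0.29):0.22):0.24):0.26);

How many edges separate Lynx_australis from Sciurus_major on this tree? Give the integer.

The MRCA of Lynx_australis and Sciurus_major is the node subtending (((Saimiri_elegans,(Apis_tricolor,Lynx_australis)),Secale_borealis),(Streptococcus_montanus,Cedrus_domesticus,Sciurus_major)).
From Lynx_australis up to that node: 4 branches. From Sciurus_major up to the same node: 2 branches. Total: 4 + 2 = 6.

6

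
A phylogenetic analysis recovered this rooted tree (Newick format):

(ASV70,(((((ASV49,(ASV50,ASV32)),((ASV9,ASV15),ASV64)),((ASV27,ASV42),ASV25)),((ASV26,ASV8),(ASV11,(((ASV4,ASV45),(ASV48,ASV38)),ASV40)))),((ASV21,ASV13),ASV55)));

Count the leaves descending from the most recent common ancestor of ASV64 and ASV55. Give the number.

20

The MRCA of ASV64 and ASV55 is the node subtending (((((ASV49,(ASV50,ASV32)),((ASV9,ASV15),ASV64)),((ASV27,ASV42),ASV25)),((ASV26,ASV8),(ASV11,(((ASV4,ASV45),(ASV48,ASV38)),ASV40)))),((ASV21,ASV13),ASV55)).
That clade contains 20 terminal taxa: ASV11, ASV13, ASV15, ASV21, ASV25, ASV26, ASV27, ASV32, ASV38, ASV4, ASV40, ASV42, ASV45, ASV48, ASV49, ASV50, ASV55, ASV64, ASV8, ASV9.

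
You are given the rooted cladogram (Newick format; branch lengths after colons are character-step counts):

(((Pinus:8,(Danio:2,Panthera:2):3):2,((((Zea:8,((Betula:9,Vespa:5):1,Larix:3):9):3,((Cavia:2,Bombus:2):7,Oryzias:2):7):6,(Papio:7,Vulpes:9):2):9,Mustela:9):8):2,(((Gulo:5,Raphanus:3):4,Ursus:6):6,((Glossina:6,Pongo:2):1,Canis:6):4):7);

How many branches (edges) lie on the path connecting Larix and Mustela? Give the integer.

The MRCA of Larix and Mustela is the node subtending ((((Zea,((Betula,Vespa),Larix)),((Cavia,Bombus),Oryzias)),(Papio,Vulpes)),Mustela).
From Larix up to that node: 5 branches. From Mustela up to the same node: 1 branch. Total: 5 + 1 = 6.

6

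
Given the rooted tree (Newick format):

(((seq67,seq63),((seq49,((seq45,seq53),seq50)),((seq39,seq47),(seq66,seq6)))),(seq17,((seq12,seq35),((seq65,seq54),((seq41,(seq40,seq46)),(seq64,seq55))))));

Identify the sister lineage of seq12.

seq35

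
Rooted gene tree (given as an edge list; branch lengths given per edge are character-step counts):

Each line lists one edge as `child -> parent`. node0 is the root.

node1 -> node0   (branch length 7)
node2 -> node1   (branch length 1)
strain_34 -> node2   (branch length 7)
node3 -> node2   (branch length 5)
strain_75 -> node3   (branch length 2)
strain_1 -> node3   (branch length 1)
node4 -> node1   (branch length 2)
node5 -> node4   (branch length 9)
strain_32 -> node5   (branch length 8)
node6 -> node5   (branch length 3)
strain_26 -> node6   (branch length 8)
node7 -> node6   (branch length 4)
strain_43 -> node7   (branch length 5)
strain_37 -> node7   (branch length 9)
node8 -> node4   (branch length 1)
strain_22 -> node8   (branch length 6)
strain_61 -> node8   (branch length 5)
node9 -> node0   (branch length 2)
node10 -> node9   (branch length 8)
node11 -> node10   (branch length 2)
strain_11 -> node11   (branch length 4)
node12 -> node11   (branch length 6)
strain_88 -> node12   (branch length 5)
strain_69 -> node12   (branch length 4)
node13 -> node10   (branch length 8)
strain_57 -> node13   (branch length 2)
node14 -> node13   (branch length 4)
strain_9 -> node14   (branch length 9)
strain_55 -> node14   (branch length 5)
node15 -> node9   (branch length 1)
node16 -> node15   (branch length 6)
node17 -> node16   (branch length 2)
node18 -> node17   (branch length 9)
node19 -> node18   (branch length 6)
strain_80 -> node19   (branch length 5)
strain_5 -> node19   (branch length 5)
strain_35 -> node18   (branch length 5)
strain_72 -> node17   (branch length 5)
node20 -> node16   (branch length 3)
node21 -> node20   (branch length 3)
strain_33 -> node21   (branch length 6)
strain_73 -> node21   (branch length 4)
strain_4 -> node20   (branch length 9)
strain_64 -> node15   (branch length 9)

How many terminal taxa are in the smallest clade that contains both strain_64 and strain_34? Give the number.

23

The MRCA of strain_64 and strain_34 is the root, so the clade is the entire tree.
That clade contains 23 terminal taxa: strain_1, strain_11, strain_22, strain_26, strain_32, strain_33, strain_34, strain_35, strain_37, strain_4, strain_43, strain_5, strain_55, strain_57, strain_61, strain_64, strain_69, strain_72, strain_73, strain_75, strain_80, strain_88, strain_9.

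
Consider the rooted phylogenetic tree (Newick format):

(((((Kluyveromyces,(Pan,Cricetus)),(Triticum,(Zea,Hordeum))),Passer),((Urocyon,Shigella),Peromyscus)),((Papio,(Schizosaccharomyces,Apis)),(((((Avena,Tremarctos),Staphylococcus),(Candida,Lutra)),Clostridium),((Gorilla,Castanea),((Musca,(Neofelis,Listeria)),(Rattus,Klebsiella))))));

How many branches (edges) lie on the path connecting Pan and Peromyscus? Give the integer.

7

The MRCA of Pan and Peromyscus is the node subtending ((((Kluyveromyces,(Pan,Cricetus)),(Triticum,(Zea,Hordeum))),Passer),((Urocyon,Shigella),Peromyscus)).
From Pan up to that node: 5 branches. From Peromyscus up to the same node: 2 branches. Total: 5 + 2 = 7.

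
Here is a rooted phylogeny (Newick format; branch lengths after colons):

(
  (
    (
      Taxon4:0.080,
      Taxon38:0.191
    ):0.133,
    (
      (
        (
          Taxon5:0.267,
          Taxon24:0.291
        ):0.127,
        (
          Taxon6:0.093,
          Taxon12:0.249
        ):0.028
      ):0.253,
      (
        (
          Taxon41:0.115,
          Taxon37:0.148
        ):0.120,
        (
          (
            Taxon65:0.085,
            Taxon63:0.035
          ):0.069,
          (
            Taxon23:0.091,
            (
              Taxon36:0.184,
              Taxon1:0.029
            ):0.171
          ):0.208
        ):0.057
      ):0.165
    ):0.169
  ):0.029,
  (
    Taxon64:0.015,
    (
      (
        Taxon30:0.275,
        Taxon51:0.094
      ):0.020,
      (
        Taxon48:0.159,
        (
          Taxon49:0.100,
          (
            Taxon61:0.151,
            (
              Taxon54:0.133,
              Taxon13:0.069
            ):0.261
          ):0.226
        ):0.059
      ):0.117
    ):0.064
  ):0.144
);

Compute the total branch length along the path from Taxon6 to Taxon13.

1.512

The path runs Taxon6 → … → MRCA → … → Taxon13; the MRCA is the root of the tree.
Branch lengths along that path: 0.093 + 0.028 + 0.253 + 0.169 + 0.029 + 0.144 + 0.064 + 0.117 + 0.059 + 0.226 + 0.261 + 0.069 = 1.512.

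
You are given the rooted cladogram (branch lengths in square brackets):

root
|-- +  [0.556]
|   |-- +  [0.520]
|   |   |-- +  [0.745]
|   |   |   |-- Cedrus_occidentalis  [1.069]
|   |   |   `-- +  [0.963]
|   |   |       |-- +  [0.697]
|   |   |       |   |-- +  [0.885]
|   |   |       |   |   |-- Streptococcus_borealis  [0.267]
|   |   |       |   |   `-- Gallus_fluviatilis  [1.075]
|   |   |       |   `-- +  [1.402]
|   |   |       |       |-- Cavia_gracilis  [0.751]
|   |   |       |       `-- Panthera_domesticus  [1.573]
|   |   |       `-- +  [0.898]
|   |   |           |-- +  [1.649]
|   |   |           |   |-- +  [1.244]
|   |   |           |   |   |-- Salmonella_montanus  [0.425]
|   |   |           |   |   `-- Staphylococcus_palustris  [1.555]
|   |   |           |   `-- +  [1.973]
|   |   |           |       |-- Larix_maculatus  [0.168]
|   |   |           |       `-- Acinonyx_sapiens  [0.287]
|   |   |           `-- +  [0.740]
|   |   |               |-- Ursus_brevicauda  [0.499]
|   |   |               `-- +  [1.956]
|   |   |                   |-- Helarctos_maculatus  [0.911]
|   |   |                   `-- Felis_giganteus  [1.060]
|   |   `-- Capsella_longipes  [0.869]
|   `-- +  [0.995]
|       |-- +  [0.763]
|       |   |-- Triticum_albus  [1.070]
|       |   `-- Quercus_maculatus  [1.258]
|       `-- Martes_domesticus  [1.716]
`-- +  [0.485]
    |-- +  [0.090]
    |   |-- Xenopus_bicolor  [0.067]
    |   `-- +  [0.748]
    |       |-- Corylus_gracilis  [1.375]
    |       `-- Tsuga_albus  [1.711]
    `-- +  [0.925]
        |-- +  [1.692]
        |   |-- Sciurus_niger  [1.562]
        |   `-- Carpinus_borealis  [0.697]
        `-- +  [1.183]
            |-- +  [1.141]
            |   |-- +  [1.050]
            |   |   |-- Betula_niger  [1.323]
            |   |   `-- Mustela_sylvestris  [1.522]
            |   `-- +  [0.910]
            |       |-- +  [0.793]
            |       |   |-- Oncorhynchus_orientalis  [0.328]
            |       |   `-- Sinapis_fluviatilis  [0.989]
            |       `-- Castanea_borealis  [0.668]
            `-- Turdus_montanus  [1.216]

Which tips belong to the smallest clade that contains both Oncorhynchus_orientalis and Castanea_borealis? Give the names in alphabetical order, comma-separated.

Castanea_borealis, Oncorhynchus_orientalis, Sinapis_fluviatilis

Tracing Oncorhynchus_orientalis: it sits inside (Oncorhynchus_orientalis,Sinapis_fluviatilis).
Tracing Castanea_borealis: it sits inside ((Oncorhynchus_orientalis,Sinapis_fluviatilis),Castanea_borealis).
The smallest clade enclosing both is ((Oncorhynchus_orientalis,Sinapis_fluviatilis),Castanea_borealis); the answer is its 3 terminal taxa in alphabetical order.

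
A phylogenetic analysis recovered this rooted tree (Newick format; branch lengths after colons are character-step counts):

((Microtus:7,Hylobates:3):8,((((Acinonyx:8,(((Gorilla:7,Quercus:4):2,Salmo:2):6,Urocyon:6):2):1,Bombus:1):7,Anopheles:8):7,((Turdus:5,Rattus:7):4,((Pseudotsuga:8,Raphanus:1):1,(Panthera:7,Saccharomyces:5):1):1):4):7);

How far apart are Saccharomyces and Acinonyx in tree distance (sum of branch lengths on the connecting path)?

34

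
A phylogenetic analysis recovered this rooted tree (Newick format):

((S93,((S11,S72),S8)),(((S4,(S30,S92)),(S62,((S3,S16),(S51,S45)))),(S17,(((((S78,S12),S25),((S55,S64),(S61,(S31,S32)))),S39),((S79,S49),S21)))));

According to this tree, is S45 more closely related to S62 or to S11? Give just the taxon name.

The MRCA of S45 and S62 subtends (S62,((S3,S16),(S51,S45))) (5 taxa).
The MRCA of S45 and S11 is the root, subtending the entire tree (25 taxa).
The first is nested inside the second, so S45 shares a more recent common ancestor with S62.

S62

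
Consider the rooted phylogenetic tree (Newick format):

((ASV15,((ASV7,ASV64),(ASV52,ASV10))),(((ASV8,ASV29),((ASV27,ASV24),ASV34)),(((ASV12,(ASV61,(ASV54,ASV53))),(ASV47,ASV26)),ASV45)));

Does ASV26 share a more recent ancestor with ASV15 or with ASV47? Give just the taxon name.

The MRCA of ASV26 and ASV47 subtends (ASV47,ASV26) (2 taxa).
The MRCA of ASV26 and ASV15 is the root, subtending the entire tree (17 taxa).
The first is nested inside the second, so ASV26 shares a more recent common ancestor with ASV47.

ASV47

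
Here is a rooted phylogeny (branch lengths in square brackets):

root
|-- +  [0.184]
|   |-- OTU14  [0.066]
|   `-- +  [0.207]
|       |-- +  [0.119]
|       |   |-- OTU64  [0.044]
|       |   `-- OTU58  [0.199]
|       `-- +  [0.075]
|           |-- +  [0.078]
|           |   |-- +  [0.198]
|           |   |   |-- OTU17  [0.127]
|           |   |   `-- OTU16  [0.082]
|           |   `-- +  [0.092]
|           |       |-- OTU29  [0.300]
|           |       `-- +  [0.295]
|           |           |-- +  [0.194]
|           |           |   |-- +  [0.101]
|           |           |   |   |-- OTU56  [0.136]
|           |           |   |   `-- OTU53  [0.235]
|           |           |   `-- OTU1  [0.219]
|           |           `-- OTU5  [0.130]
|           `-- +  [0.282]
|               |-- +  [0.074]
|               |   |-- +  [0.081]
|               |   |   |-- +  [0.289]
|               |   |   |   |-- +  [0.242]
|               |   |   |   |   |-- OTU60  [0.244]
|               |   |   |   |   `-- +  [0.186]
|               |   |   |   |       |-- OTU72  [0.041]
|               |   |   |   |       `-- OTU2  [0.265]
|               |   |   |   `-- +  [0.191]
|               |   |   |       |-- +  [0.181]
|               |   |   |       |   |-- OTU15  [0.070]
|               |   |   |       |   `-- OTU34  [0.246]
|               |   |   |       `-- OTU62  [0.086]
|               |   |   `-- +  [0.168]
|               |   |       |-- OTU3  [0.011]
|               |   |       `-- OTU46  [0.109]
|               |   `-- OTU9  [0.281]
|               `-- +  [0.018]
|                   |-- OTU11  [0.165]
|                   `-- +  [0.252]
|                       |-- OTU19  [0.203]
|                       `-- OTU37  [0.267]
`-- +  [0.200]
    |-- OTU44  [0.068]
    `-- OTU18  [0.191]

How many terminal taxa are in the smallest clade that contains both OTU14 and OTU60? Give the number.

The MRCA of OTU14 and OTU60 is the node subtending (OTU14,((OTU64,OTU58),(((OTU17,OTU16),(OTU29,(((OTU56,OTU53),OTU1),OTU5))),(((((OTU60,(OTU72,OTU2)),((OTU15,OTU34),OTU62)),(OTU3,OTU46)),OTU9),(OTU11,(OTU19,OTU37)))))).
That clade contains 22 terminal taxa: OTU1, OTU11, OTU14, OTU15, OTU16, OTU17, OTU19, OTU2, OTU29, OTU3, OTU34, OTU37, OTU46, OTU5, OTU53, OTU56, OTU58, OTU60, OTU62, OTU64, OTU72, OTU9.

22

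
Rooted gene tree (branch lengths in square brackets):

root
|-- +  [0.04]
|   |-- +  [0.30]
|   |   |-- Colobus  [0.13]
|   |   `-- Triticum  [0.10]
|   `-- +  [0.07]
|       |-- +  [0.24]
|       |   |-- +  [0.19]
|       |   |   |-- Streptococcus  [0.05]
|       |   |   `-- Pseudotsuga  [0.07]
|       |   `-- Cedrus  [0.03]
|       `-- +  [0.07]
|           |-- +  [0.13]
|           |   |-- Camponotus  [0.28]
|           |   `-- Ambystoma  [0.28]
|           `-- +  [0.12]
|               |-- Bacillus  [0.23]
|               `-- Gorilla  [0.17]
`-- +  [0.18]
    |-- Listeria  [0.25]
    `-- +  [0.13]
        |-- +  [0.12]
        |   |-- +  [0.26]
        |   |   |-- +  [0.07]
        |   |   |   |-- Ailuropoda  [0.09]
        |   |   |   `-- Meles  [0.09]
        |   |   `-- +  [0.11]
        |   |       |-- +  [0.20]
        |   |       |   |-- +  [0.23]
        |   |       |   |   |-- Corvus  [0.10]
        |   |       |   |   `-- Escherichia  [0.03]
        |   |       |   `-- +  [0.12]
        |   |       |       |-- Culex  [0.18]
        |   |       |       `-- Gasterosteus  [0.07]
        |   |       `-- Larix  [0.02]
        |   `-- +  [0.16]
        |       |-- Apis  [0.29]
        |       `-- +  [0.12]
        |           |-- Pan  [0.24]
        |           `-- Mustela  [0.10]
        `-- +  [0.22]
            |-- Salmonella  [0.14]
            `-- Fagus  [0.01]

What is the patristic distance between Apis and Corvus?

The path runs Apis → … → MRCA → … → Corvus; the MRCA is the node subtending (((Ailuropoda,Meles),(((Corvus,Escherichia),(Culex,Gasterosteus)),Larix)),(Apis,(Pan,Mustela))).
Branch lengths along that path: 0.29 + 0.16 + 0.26 + 0.11 + 0.20 + 0.23 + 0.10 = 1.35.

1.35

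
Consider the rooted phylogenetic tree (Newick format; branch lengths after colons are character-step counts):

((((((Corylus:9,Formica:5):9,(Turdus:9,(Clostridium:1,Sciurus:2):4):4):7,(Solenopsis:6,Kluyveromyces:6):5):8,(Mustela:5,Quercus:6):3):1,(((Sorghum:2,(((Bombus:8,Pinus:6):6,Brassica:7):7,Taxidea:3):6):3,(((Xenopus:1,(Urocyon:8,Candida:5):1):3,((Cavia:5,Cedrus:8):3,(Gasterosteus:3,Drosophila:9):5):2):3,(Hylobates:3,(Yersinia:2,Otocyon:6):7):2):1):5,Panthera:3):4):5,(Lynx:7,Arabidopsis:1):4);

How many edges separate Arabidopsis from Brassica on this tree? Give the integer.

The MRCA of Arabidopsis and Brassica is the root of the tree.
From Arabidopsis up to that node: 2 branches. From Brassica up to the same node: 7 branches. Total: 2 + 7 = 9.

9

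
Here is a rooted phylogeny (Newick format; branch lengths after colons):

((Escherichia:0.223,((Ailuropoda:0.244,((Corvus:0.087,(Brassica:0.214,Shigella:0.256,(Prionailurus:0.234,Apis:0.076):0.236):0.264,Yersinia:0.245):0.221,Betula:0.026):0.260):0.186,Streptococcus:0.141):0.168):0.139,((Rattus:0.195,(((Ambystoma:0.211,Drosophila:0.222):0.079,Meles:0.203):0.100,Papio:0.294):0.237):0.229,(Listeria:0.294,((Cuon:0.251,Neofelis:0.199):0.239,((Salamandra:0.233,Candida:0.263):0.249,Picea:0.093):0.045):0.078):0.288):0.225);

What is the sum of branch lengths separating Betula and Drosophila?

1.871

The path runs Betula → … → MRCA → … → Drosophila; the MRCA is the root of the tree.
Branch lengths along that path: 0.026 + 0.260 + 0.186 + 0.168 + 0.139 + 0.225 + 0.229 + 0.237 + 0.100 + 0.079 + 0.222 = 1.871.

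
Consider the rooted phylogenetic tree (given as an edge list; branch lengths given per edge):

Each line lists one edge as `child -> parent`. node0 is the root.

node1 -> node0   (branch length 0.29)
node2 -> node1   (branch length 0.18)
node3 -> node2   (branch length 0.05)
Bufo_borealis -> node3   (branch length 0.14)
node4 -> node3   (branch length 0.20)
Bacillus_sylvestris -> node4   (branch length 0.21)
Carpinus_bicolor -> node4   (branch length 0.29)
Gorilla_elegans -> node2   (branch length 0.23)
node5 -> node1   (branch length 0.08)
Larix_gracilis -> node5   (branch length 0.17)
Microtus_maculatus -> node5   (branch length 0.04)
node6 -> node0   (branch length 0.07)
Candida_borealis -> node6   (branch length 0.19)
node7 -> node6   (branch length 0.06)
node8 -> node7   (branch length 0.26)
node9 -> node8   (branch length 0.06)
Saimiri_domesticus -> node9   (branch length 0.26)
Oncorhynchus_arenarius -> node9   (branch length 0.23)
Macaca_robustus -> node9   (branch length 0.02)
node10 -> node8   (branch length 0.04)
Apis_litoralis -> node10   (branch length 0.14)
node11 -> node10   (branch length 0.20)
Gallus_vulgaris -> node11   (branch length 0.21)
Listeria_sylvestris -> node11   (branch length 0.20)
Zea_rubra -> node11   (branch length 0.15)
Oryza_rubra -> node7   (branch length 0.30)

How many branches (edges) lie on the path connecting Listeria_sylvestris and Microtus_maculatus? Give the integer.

9

The MRCA of Listeria_sylvestris and Microtus_maculatus is the root of the tree.
From Listeria_sylvestris up to that node: 6 branches. From Microtus_maculatus up to the same node: 3 branches. Total: 6 + 3 = 9.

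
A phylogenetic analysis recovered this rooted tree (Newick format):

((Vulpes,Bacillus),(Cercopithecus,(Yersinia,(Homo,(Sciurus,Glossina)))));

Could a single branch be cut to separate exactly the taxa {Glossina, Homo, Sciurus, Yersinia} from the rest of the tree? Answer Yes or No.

The most recent common ancestor of these taxa subtends (Yersinia,(Homo,(Sciurus,Glossina))).
That clade has exactly 4 tips — every listed taxon and nothing else — so the group is monophyletic.

Yes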